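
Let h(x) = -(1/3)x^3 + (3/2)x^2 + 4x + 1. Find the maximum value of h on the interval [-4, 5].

91/3

Differentiating, h'(x) = -x^2 + 3x + 4; which vanishes at x = -1 and x = 4.
Candidates: h(-4) = 91/3; h(-1) = -7/6; h(4) = 59/3; h(5) = 101/6.
The maximum over the interval is 91/3, attained at x = -4.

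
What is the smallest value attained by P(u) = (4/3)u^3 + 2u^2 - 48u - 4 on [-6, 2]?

-244/3

The derivative is 4u^2 + 4u - 48, whose only zero in [-6, 2] is u = -4.
Candidates: P(-6) = 68,  P(-4) = 404/3,  P(2) = -244/3.
The minimum over the interval is -244/3, attained at u = 2.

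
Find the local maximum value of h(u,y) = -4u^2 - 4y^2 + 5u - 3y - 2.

∂h/∂u = -8u + 5 = 0 and ∂h/∂y = -8y - 3 = 0, so (u, y) = (5/8, -3/8).
The Hessian has h_{uu} = -8, h_{yy} = -8, h_{uy} = 0, giving D = 64 > 0 with h_{uu} < 0, so the point is a local maximum.
h(5/8, -3/8) = 1/8.

1/8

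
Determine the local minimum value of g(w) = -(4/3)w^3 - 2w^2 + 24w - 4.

g'(w) = -4w^2 - 4w + 24. Setting g'(w) = 0 gives w ∈ {-3, 2}.
Second-derivative test with g''(w) = -8w - 4: g''(-3) = 20 > 0 ⇒ local minimum; g''(2) = -20 < 0 ⇒ local maximum.
So the local minimum value is g(-3) = -58.

-58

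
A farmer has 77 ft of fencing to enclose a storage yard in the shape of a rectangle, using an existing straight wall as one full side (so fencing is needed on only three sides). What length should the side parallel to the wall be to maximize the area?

Let the sides perpendicular to the wall have length x and the parallel side y, so 2x + y = 77 and the area is A = xy = x(77 − 2x).
A'(x) = 77 − 4x = 0 gives x = 77/4, and A''(x) = −4 < 0 confirms a maximum.
Then y = 77 − 2·77/4 = 77/2 and A = 5929/8.

77/2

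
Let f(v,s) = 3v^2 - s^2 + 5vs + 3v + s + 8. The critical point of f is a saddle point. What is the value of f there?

275/37

∂f/∂v = 6v + 5s + 3 = 0 and ∂f/∂s = 5v - 2s + 1 = 0, so (v, s) = (-11/37, -9/37).
The Hessian has f_{vv} = 6, f_{ss} = -2, f_{vs} = 5, giving D = -37 < 0, so the point is a saddle point.
f(-11/37, -9/37) = 275/37.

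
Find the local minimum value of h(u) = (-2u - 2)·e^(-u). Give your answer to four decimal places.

Differentiating with the product rule gives h'(u) = (2u)·e^(-u). Since e^(-u) > 0, the only critical point is u = 0.
h''(0) has the same sign as 2 > 0, so this is a local minimum.
h(0) = (-2)·e^(0) ≈ -2.0000.

-2.0000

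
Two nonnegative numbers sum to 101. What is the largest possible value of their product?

With x + y = 101, the product is P(x) = x(101 − x).
P'(x) = 101 − 2x = 0 gives x = 101/2; P'' = −2 < 0, so this is the maximum.
P = 101/2·101/2 = 10201/4.

10201/4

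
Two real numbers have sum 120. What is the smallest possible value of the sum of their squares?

With a + b = 120, a^2 + b^2 = a^2 + (120 − a)^2.
The derivative 2a − 2(120 − a) = 4a − 240 vanishes at a = 60; second derivative 4 > 0, a minimum.
The minimum is 2·(60)^2 = 7200.

7200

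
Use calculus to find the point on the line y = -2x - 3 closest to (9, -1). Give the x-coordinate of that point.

Minimize D(x)^2 = (x - 9)^2 + (-2x - 2)^2.
d/dx[D^2] = 2(x - 9) + 2·(-2)·(-2x - 2) = 0 ⇒ x = 1.
Then y = -5 and the distance is √(80) ≈ 8.9443.

1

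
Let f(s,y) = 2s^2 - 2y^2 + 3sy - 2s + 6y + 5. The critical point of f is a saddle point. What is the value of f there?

∂f/∂s = 4s + 3y - 2 = 0 and ∂f/∂y = 3s - 4y + 6 = 0, so (s, y) = (-2/5, 6/5).
The Hessian has f_{ss} = 4, f_{yy} = -4, f_{sy} = 3, giving D = -25 < 0, so the point is a saddle point.
f(-2/5, 6/5) = 9.

9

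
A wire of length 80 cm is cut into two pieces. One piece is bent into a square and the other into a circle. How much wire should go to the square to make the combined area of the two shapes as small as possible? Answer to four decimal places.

Let x be the length used for the square. Square side x/4; circle radius (80−x)/(2π).
A(x) = (x/4)² + π·((80−x)/(2π))² = x²/16 + (80−x)²/(4π) for 0 ≤ x ≤ 80. A'(x) = x/8 − (80−x)/(2π) = 0 gives x = 4·80/(π+4) ≈ 44.8079.
A'' = 1/8 + 1/(2π) > 0, so this gives the minimum combined area; x ≈ 44.8079 cm to the square.

44.8079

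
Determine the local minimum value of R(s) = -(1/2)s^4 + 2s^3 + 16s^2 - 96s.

-261/2

Critical points: R'(s) = -2s^3 + 6s^2 + 32s - 96 vanishes at s = -4, 3, 4.
R''(s) = -6s^2 + 12s + 32. R''(-4) = -112 < 0 ⇒ local maximum; R''(3) = 14 > 0 ⇒ local minimum; R''(4) = -16 < 0 ⇒ local maximum.
So the local minimum value is R(3) = -261/2.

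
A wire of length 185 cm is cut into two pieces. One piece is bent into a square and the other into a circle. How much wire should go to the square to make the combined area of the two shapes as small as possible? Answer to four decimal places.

Let x be the length used for the square. Square side x/4; circle radius (185−x)/(2π).
A(x) = (x/4)² + π·((185−x)/(2π))² = x²/16 + (185−x)²/(4π) for 0 ≤ x ≤ 185. A'(x) = x/8 − (185−x)/(2π) = 0 gives x = 4·185/(π+4) ≈ 103.6183.
A'' = 1/8 + 1/(2π) > 0, so this gives the minimum combined area; x ≈ 103.6183 cm to the square.

103.6183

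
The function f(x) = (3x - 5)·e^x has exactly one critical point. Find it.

Differentiating with the product rule gives f'(x) = (3x - 2)·e^x. Since e^x > 0, the only critical point is x = 2/3.
f''(2/3) has the same sign as 3 > 0, so this is a local minimum.
f(2/3) = (-3)·e^(2/3) ≈ -5.8432.

2/3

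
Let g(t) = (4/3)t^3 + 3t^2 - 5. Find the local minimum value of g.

-5

g'(t) = 4t^2 + 6t = 0 at t = -3/2, 0.
g''(t) = 8t + 6. g''(-3/2) = -6 < 0 ⇒ local maximum; g''(0) = 6 > 0 ⇒ local minimum.
Thus g has its local minimum at t = 0, with value -5.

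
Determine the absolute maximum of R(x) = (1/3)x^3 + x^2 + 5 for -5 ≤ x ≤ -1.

R'(x) = x^2 + 2x, whose only zero in [-5, -1] is x = -2.
Evaluating at the critical points and endpoints: R(-5) = -35/3,  R(-2) = 19/3,  R(-1) = 17/3.
So the maximum is R(-2) = 19/3.

19/3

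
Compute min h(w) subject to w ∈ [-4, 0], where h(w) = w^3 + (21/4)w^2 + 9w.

-16

Differentiating, h'(w) = 3w^2 + (21/2)w + 9; which vanishes at w = -2 and w = -3/2.
Evaluating at the critical points and endpoints: h(-4) = -16, h(-2) = -5, h(-3/2) = -81/16, h(0) = 0.
The minimum over the interval is -16, attained at w = -4.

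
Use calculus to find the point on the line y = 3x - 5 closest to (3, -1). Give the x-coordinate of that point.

3/2

Minimize D(x)^2 = (x - 3)^2 + (3x - 4)^2.
d/dx[D^2] = 2(x - 3) + 2·3·(3x - 4) = 0 ⇒ x = 3/2.
Then y = -1/2 and the distance is √(5/2) ≈ 1.5811.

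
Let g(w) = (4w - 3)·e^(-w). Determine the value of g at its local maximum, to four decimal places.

0.6951

By the product rule, g'(w) = (-4w + 7)·e^(-w). Since e^(-w) > 0, the only critical point is w = 7/4.
g''(7/4) has the same sign as -4 < 0, so this is a local maximum.
g(7/4) = (4)·e^(-7/4) ≈ 0.6951.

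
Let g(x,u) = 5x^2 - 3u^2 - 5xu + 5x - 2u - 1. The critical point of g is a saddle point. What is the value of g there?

-38/17

∂g/∂x = 10x - 5u + 5 = 0 and ∂g/∂u = -5x - 6u - 2 = 0, so (x, u) = (-8/17, 1/17).
The Hessian has g_{xx} = 10, g_{uu} = -6, g_{xu} = -5, giving D = -85 < 0, so the point is a saddle point.
g(-8/17, 1/17) = -38/17.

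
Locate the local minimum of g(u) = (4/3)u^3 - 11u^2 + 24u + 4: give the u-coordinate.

4

Critical points: g'(u) = 4u^2 - 22u + 24 vanishes at u = 3/2, 4.
Since g''(u) = 8u - 22, we get g''(3/2) = -10 < 0 ⇒ local maximum; g''(4) = 10 > 0 ⇒ local minimum.
Thus g has its local minimum at u = 4, with value 28/3.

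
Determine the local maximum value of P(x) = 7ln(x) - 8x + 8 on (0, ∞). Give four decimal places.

P'(x) = 7/x − 8 = 0 gives x = 7/8.
P''(x) = -7/x², which is negative for x > 0, so this is a local maximum.
P(7/8) = 7·ln(7/8) - 7 + 8 ≈ 0.0653.

0.0653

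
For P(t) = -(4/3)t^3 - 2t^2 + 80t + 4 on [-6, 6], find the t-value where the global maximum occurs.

4

Differentiating, P'(t) = -4t^2 - 4t + 80; which vanishes at t = -5 and t = 4.
Evaluating at the critical points and endpoints: P(-6) = -260, P(-5) = -838/3, P(4) = 620/3, P(6) = 124.
Hence the absolute maximum is 620/3 at t = 4.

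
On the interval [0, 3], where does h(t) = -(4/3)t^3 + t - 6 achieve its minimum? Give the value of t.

3

The derivative is -4t^2 + 1, whose only zero in [0, 3] is t = 1/2.
Compare values at every candidate in [0, 3]: h(0) = -6; h(1/2) = -17/3; h(3) = -39.
Hence the absolute minimum is -39 at t = 3.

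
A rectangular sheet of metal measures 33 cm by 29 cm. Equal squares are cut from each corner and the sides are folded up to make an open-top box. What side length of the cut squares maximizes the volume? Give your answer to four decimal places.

With cut size x, the volume is V(x) = x(33 − 2x)(29 − 2x) for 0 < x < 14.5.
V'(x) = 12x^2 − 248x + 957. Setting V'(x) = 0 gives x ≈ 5.1345 (the root in (0, 14.5)).
V''(x) = 24x − 248 is negative there, so this is the maximum; V ≈ 2186.1385.

5.1345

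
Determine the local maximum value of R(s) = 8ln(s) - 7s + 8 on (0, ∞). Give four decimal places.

R'(s) = 8/s − 7 = 0 gives s = 8/7.
R''(s) = -8/s², which is negative for s > 0, so this is a local maximum.
R(8/7) = 8·ln(8/7) - 8 + 8 ≈ 1.0683.

1.0683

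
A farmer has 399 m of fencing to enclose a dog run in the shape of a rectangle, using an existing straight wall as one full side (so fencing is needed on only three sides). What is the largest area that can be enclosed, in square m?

159201/8

Let the sides perpendicular to the wall have length x and the parallel side y, so 2x + y = 399 and the area is A = xy = x(399 − 2x).
A'(x) = 399 − 4x = 0 gives x = 399/4, and A''(x) = −4 < 0 confirms a maximum.
Then y = 399 − 2·399/4 = 399/2 and A = 159201/8.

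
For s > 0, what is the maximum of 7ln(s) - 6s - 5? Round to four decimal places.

R'(s) = 7/s − 6 = 0 gives s = 7/6.
R''(s) = -7/s², which is negative for s > 0, so this is a local maximum.
R(7/6) = 7·ln(7/6) - 7 - 5 ≈ -10.9209.

-10.9209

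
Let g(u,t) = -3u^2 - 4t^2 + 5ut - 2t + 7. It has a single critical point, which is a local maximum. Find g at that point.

∂g/∂u = -6u + 5t = 0 and ∂g/∂t = 5u - 8t - 2 = 0, so (u, t) = (-10/23, -12/23).
The Hessian has g_{uu} = -6, g_{tt} = -8, g_{ut} = 5, giving D = 23 > 0 with g_{uu} < 0, so the point is a local maximum.
g(-10/23, -12/23) = 173/23.

173/23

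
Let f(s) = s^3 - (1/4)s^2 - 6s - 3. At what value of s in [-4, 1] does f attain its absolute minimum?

The derivative is 3s^2 - (1/2)s - 6, whose only zero in [-4, 1] is s = -4/3.
Evaluating at the critical points and endpoints: f(-4) = -47; f(-4/3) = 59/27; f(1) = -33/4.
So the minimum is f(-4) = -47.

-4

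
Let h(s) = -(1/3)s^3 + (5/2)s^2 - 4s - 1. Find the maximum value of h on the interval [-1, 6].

35/6

The derivative is -s^2 + 5s - 4, which vanishes at s = 1 and s = 4.
Evaluating at the critical points and endpoints: h(-1) = 35/6, h(1) = -17/6, h(4) = 5/3, h(6) = -7.
The maximum over the interval is 35/6, attained at s = -1.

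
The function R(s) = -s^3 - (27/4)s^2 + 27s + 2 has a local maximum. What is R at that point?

383/16

R'(s) = -3s^2 - (27/2)s + 27 = 0 at s = -6, 3/2.
Second-derivative test with R''(s) = -6s - 27/2: R''(-6) = 45/2 > 0 ⇒ local minimum; R''(3/2) = -45/2 < 0 ⇒ local maximum.
So the local maximum value is R(3/2) = 383/16.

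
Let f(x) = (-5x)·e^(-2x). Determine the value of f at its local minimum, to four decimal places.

f'(x) = (-5)·e^(-2x) + (-5x)·(-2)·e^(-2x) = (10x - 5)·e^(-2x). Since e^(-2x) > 0, the only critical point is x = 1/2.
f''(1/2) has the same sign as 10 > 0, so this is a local minimum.
f(1/2) = (-5/2)·e^(-1) ≈ -0.9197.

-0.9197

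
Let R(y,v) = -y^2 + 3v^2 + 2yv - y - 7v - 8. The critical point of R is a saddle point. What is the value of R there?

-47/4

∂R/∂y = -2y + 2v - 1 = 0 and ∂R/∂v = 2y + 6v - 7 = 0, so (y, v) = (1/2, 1).
The Hessian has R_{yy} = -2, R_{vv} = 6, R_{yv} = 2, giving D = -16 < 0, so the point is a saddle point.
R(1/2, 1) = -47/4.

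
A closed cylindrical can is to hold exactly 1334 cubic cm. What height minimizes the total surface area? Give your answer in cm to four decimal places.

With radius r and height h, πr²h = 1334 so h = 1334/(πr²), and S(r) = 2πr² + 2πrh = 2πr² + 2·1334/r.
S'(r) = 4πr − 2·1334/r² = 0 ⇒ r³ = 1334/(2π), so r ≈ 5.9657 and h = 2r ≈ 11.9313.
S''(r) = 4π + 4·1334/r³ > 0, so this is the minimum; S ≈ 670.8392.

11.9313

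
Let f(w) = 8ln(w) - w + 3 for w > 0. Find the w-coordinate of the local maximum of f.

8

f'(w) = 8/w − 1 = 0 gives w = 8.
f''(w) = -8/w², which is negative for w > 0, so this is a local maximum.
f(8) = 8·ln(8) - 8 + 3 ≈ 11.6355.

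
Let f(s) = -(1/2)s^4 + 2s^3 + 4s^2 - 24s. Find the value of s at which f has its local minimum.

2

f'(s) = -2s^3 + 6s^2 + 8s - 24 = 0 at s = -2, 2, 3.
f''(s) = -6s^2 + 12s + 8. f''(-2) = -40 < 0 ⇒ local maximum; f''(2) = 8 > 0 ⇒ local minimum; f''(3) = -10 < 0 ⇒ local maximum.
The local minimum is f(2) = -24.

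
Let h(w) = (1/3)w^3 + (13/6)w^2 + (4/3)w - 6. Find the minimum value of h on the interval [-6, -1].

h'(w) = w^2 + (13/3)w + 4/3, whose only zero in [-6, -1] is w = -4.
Evaluating at the critical points and endpoints: h(-6) = -8, h(-4) = 2, h(-1) = -11/2.
So the minimum is h(-6) = -8.

-8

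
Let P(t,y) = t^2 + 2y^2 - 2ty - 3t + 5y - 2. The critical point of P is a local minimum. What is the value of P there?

-21/4

∂P/∂t = 2t - 2y - 3 = 0 and ∂P/∂y = -2t + 4y + 5 = 0, so (t, y) = (1/2, -1).
The Hessian has P_{tt} = 2, P_{yy} = 4, P_{ty} = -2, giving D = 4 > 0 with P_{tt} > 0, so the point is a local minimum.
P(1/2, -1) = -21/4.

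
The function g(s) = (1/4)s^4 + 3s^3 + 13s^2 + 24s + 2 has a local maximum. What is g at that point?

Critical points: g'(s) = s^3 + 9s^2 + 26s + 24 vanishes at s = -4, -3, -2.
Second-derivative test with g''(s) = 3s^2 + 18s + 26: g''(-4) = 2 > 0 ⇒ local minimum; g''(-3) = -1 < 0 ⇒ local maximum; g''(-2) = 2 > 0 ⇒ local minimum.
Thus g has its local maximum at s = -3, with value -55/4.

-55/4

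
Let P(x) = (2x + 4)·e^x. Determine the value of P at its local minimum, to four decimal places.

-0.0996

P'(x) = 2·e^x + (2x + 4)·1·e^x = (2x + 6)·e^x. Since e^x > 0, the only critical point is x = -3.
P''(-3) has the same sign as 2 > 0, so this is a local minimum.
P(-3) = (-2)·e^(-3) ≈ -0.0996.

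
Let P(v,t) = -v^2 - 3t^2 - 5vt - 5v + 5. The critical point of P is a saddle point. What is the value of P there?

∂P/∂v = -2v - 5t - 5 = 0 and ∂P/∂t = -5v - 6t = 0, so (v, t) = (30/13, -25/13).
The Hessian has P_{vv} = -2, P_{tt} = -6, P_{vt} = -5, giving D = -13 < 0, so the point is a saddle point.
P(30/13, -25/13) = -10/13.

-10/13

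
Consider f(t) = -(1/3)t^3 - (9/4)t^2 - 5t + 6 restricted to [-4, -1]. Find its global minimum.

109/12

The derivative is -t^2 - (9/2)t - 5, which vanishes at t = -5/2 and t = -2.
Evaluating at the critical points and endpoints: f(-4) = 34/3,  f(-5/2) = 463/48,  f(-2) = 29/3,  f(-1) = 109/12.
So the minimum is f(-1) = 109/12.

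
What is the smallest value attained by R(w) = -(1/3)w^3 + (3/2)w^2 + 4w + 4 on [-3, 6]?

The derivative is -w^2 + 3w + 4, which vanishes at w = -1 and w = 4.
Compare values at every candidate in [-3, 6]: R(-3) = 29/2; R(-1) = 11/6; R(4) = 68/3; R(6) = 10.
Hence the absolute minimum is 11/6 at w = -1.

11/6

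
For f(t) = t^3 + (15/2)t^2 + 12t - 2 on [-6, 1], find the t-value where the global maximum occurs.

1

f'(t) = 3t^2 + 15t + 12, which vanishes at t = -4 and t = -1.
Compare values at every candidate in [-6, 1]: f(-6) = -20, f(-4) = 6, f(-1) = -15/2, f(1) = 37/2.
The maximum over the interval is 37/2, attained at t = 1.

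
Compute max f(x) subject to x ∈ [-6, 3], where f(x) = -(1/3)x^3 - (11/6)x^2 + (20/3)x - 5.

f'(x) = -x^2 - (11/3)x + 20/3, which vanishes at x = -5 and x = 4/3.
Compare values at every candidate in [-6, 3]: f(-6) = -39; f(-5) = -85/2; f(4/3) = -13/81; f(3) = -21/2.
Hence the absolute maximum is -13/81 at x = 4/3.

-13/81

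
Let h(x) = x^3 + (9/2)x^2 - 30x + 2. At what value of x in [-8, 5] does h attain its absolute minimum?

The derivative is 3x^2 + 9x - 30, which vanishes at x = -5 and x = 2.
Candidates: h(-8) = 18, h(-5) = 279/2, h(2) = -32, h(5) = 179/2.
So the minimum is h(2) = -32.

2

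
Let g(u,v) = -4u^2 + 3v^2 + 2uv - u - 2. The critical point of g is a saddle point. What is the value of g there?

-101/52

∂g/∂u = -8u + 2v - 1 = 0 and ∂g/∂v = 2u + 6v = 0, so (u, v) = (-3/26, 1/26).
The Hessian has g_{uu} = -8, g_{vv} = 6, g_{uv} = 2, giving D = -52 < 0, so the point is a saddle point.
g(-3/26, 1/26) = -101/52.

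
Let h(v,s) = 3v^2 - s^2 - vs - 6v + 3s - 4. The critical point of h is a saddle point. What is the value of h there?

∂h/∂v = 6v - s - 6 = 0 and ∂h/∂s = -v - 2s + 3 = 0, so (v, s) = (15/13, 12/13).
The Hessian has h_{vv} = 6, h_{ss} = -2, h_{vs} = -1, giving D = -13 < 0, so the point is a saddle point.
h(15/13, 12/13) = -79/13.

-79/13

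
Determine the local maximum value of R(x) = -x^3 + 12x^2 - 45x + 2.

-48

R'(x) = -3x^2 + 24x - 45. Setting R'(x) = 0 gives x ∈ {3, 5}.
R''(x) = -6x + 24. R''(3) = 6 > 0 ⇒ local minimum; R''(5) = -6 < 0 ⇒ local maximum.
The local maximum is R(5) = -48.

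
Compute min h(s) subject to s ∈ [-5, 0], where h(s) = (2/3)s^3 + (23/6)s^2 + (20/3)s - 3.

-143/6

Differentiating, h'(s) = 2s^2 + (23/3)s + 20/3; which vanishes at s = -5/2 and s = -4/3.
Candidates: h(-5) = -143/6,  h(-5/2) = -49/8,  h(-4/3) = -539/81,  h(0) = -3.
So the minimum is h(-5) = -143/6.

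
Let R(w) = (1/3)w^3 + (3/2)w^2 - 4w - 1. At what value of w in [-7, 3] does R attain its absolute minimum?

Differentiating, R'(w) = w^2 + 3w - 4; which vanishes at w = -4 and w = 1.
Evaluating at the critical points and endpoints: R(-7) = -83/6; R(-4) = 53/3; R(1) = -19/6; R(3) = 19/2.
Hence the absolute minimum is -83/6 at w = -7.

-7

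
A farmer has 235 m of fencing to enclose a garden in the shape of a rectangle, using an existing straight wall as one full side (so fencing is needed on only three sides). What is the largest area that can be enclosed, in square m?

Let the sides perpendicular to the wall have length x and the parallel side y, so 2x + y = 235 and the area is A = xy = x(235 − 2x).
A'(x) = 235 − 4x = 0 gives x = 235/4, and A''(x) = −4 < 0 confirms a maximum.
Then y = 235 − 2·235/4 = 235/2 and A = 55225/8.

55225/8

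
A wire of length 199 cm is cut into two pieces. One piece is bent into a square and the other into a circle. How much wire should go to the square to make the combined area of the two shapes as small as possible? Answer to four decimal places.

Let x be the length used for the square. Square side x/4; circle radius (199−x)/(2π).
A(x) = (x/4)² + π·((199−x)/(2π))² = x²/16 + (199−x)²/(4π) for 0 ≤ x ≤ 199. A'(x) = x/8 − (199−x)/(2π) = 0 gives x = 4·199/(π+4) ≈ 111.4597.
A'' = 1/8 + 1/(2π) > 0, so this gives the minimum combined area; x ≈ 111.4597 cm to the square.

111.4597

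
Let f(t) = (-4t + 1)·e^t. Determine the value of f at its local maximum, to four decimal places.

By the product rule, f'(t) = (-4t - 3)·e^t. Since e^t > 0, the only critical point is t = -3/4.
f''(-3/4) has the same sign as -4 < 0, so this is a local maximum.
f(-3/4) = (4)·e^(-3/4) ≈ 1.8895.

1.8895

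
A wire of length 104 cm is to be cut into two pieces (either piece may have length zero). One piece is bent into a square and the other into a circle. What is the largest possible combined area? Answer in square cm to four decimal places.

860.7099

Let x be the length used for the square. Square side x/4; circle radius (104−x)/(2π).
A(x) = (x/4)² + π·((104−x)/(2π))² = x²/16 + (104−x)²/(4π) for 0 ≤ x ≤ 104. A'(x) = x/8 − (104−x)/(2π) = 0 gives x = 4·104/(π+4) ≈ 58.2503.
A'' > 0, so the interior critical point is a minimum; the maximum is at an endpoint. A(0) = 860.7099 and A(104) = 676.0000, so the largest area is 860.7099.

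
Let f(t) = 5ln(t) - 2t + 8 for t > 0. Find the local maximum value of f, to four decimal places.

7.5815

f'(t) = 5/t − 2 = 0 gives t = 5/2.
f''(t) = -5/t², which is negative for t > 0, so this is a local maximum.
f(5/2) = 5·ln(5/2) - 5 + 8 ≈ 7.5815.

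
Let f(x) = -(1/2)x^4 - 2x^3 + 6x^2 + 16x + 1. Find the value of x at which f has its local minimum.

Critical points: f'(x) = -2x^3 - 6x^2 + 12x + 16 vanishes at x = -4, -1, 2.
Second-derivative test with f''(x) = -6x^2 - 12x + 12: f''(-4) = -36 < 0 ⇒ local maximum; f''(-1) = 18 > 0 ⇒ local minimum; f''(2) = -36 < 0 ⇒ local maximum.
Thus f has its local minimum at x = -1, with value -15/2.

-1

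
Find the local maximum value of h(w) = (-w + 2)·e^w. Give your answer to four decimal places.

By the product rule, h'(w) = (-w + 1)·e^w. Since e^w > 0, the only critical point is w = 1.
h''(1) has the same sign as -1 < 0, so this is a local maximum.
h(1) = (1)·e^(1) ≈ 2.7183.

2.7183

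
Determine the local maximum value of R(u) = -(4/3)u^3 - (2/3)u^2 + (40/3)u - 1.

1069/81

R'(u) = -4u^2 - (4/3)u + 40/3 = 0 at u = -2, 5/3.
R''(u) = -8u - 4/3. R''(-2) = 44/3 > 0 ⇒ local minimum; R''(5/3) = -44/3 < 0 ⇒ local maximum.
Thus R has its local maximum at u = 5/3, with value 1069/81.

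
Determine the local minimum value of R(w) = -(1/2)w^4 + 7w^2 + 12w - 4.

-19/2

Critical points: R'(w) = -2w^3 + 14w + 12 vanishes at w = -2, -1, 3.
Second-derivative test with R''(w) = -6w^2 + 14: R''(-2) = -10 < 0 ⇒ local maximum; R''(-1) = 8 > 0 ⇒ local minimum; R''(3) = -40 < 0 ⇒ local maximum.
The local minimum is R(-1) = -19/2.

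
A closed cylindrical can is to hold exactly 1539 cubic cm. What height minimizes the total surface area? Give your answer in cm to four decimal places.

12.5136

With radius r and height h, πr²h = 1539 so h = 1539/(πr²), and S(r) = 2πr² + 2πrh = 2πr² + 2·1539/r.
S'(r) = 4πr − 2·1539/r² = 0 ⇒ r³ = 1539/(2π), so r ≈ 6.2568 and h = 2r ≈ 12.5136.
S''(r) = 4π + 4·1539/r³ > 0, so this is the minimum; S ≈ 737.9161.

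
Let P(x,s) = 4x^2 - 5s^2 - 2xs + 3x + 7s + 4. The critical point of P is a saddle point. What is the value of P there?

529/84

∂P/∂x = 8x - 2s + 3 = 0 and ∂P/∂s = -2x - 10s + 7 = 0, so (x, s) = (-4/21, 31/42).
The Hessian has P_{xx} = 8, P_{ss} = -10, P_{xs} = -2, giving D = -84 < 0, so the point is a saddle point.
P(-4/21, 31/42) = 529/84.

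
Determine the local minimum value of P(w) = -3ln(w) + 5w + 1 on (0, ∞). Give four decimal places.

5.5325

P'(w) = -3/w + 5 = 0 gives w = 3/5.
P''(w) = 3/w², which is positive for w > 0, so this is a local minimum.
P(3/5) = -3·ln(3/5) + 3 + 1 ≈ 5.5325.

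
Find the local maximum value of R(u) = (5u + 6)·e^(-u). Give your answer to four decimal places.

Differentiating with the product rule gives R'(u) = (-5u - 1)·e^(-u). Since e^(-u) > 0, the only critical point is u = -1/5.
R''(-1/5) has the same sign as -5 < 0, so this is a local maximum.
R(-1/5) = (5)·e^(1/5) ≈ 6.1070.

6.1070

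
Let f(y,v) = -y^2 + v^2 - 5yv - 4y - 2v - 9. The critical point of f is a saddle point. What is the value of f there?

-209/29

∂f/∂y = -2y - 5v - 4 = 0 and ∂f/∂v = -5y + 2v - 2 = 0, so (y, v) = (-18/29, -16/29).
The Hessian has f_{yy} = -2, f_{vv} = 2, f_{yv} = -5, giving D = -29 < 0, so the point is a saddle point.
f(-18/29, -16/29) = -209/29.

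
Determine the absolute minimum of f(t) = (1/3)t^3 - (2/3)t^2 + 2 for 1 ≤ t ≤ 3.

f'(t) = t^2 - (4/3)t, whose only zero in [1, 3] is t = 4/3.
Evaluating at the critical points and endpoints: f(1) = 5/3, f(4/3) = 130/81, f(3) = 5.
So the minimum is f(4/3) = 130/81.

130/81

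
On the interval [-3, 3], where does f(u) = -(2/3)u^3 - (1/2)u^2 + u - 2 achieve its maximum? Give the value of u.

The derivative is -2u^2 - u + 1, which vanishes at u = -1 and u = 1/2.
Compare values at every candidate in [-3, 3]: f(-3) = 17/2; f(-1) = -17/6; f(1/2) = -41/24; f(3) = -43/2.
So the maximum is f(-3) = 17/2.

-3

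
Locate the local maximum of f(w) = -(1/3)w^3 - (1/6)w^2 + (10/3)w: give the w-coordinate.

5/3

Critical points: f'(w) = -w^2 - (1/3)w + 10/3 vanishes at w = -2, 5/3.
f''(w) = -2w - 1/3. f''(-2) = 11/3 > 0 ⇒ local minimum; f''(5/3) = -11/3 < 0 ⇒ local maximum.
The local maximum is f(5/3) = 575/162.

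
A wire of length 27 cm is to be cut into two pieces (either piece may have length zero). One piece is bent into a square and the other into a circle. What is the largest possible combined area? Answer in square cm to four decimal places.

Let x be the length used for the square. Square side x/4; circle radius (27−x)/(2π).
A(x) = (x/4)² + π·((27−x)/(2π))² = x²/16 + (27−x)²/(4π) for 0 ≤ x ≤ 27. A'(x) = x/8 − (27−x)/(2π) = 0 gives x = 4·27/(π+4) ≈ 15.1227.
A'' > 0, so the interior critical point is a minimum; the maximum is at an endpoint. A(0) = 58.0120 and A(27) = 45.5625, so the largest area is 58.0120.

58.0120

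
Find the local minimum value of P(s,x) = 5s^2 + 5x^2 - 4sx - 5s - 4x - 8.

-319/28

∂P/∂s = 10s - 4x - 5 = 0 and ∂P/∂x = -4s + 10x - 4 = 0, so (s, x) = (11/14, 5/7).
The Hessian has P_{ss} = 10, P_{xx} = 10, P_{sx} = -4, giving D = 84 > 0 with P_{ss} > 0, so the point is a local minimum.
P(11/14, 5/7) = -319/28.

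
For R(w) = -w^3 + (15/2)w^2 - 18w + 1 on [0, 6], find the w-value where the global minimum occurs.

6

R'(w) = -3w^2 + 15w - 18, which vanishes at w = 2 and w = 3.
Compare values at every candidate in [0, 6]: R(0) = 1; R(2) = -13; R(3) = -25/2; R(6) = -53.
The minimum over the interval is -53, attained at w = 6.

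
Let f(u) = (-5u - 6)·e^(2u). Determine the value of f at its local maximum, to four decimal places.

0.0834

By the product rule, f'(u) = (-10u - 17)·e^(2u). Since e^(2u) > 0, the only critical point is u = -17/10.
f''(-17/10) has the same sign as -10 < 0, so this is a local maximum.
f(-17/10) = (5/2)·e^(-17/5) ≈ 0.0834.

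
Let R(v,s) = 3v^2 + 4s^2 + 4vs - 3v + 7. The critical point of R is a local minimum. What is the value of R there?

47/8

∂R/∂v = 6v + 4s - 3 = 0 and ∂R/∂s = 4v + 8s = 0, so (v, s) = (3/4, -3/8).
The Hessian has R_{vv} = 6, R_{ss} = 8, R_{vs} = 4, giving D = 32 > 0 with R_{vv} > 0, so the point is a local minimum.
R(3/4, -3/8) = 47/8.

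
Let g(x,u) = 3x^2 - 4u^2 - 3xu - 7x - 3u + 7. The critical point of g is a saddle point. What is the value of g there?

293/57

∂g/∂x = 6x - 3u - 7 = 0 and ∂g/∂u = -3x - 8u - 3 = 0, so (x, u) = (47/57, -13/19).
The Hessian has g_{xx} = 6, g_{uu} = -8, g_{xu} = -3, giving D = -57 < 0, so the point is a saddle point.
g(47/57, -13/19) = 293/57.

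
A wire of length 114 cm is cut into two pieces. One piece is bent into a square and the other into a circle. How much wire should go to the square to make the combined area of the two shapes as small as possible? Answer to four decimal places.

63.8513

Let x be the length used for the square. Square side x/4; circle radius (114−x)/(2π).
A(x) = (x/4)² + π·((114−x)/(2π))² = x²/16 + (114−x)²/(4π) for 0 ≤ x ≤ 114. A'(x) = x/8 − (114−x)/(2π) = 0 gives x = 4·114/(π+4) ≈ 63.8513.
A'' = 1/8 + 1/(2π) > 0, so this gives the minimum combined area; x ≈ 63.8513 cm to the square.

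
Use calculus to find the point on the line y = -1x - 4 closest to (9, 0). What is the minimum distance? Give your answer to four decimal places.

Minimize D(x)^2 = (x - 9)^2 + (-x - 4)^2.
d/dx[D^2] = 2(x - 9) + 2·(-1)·(-x - 4) = 0 ⇒ x = 5/2.
Then y = -13/2 and the distance is √(169/2) ≈ 9.1924.

9.1924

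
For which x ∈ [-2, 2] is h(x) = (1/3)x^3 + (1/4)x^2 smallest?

-2

Differentiating, h'(x) = x^2 + (1/2)x; which vanishes at x = -1/2 and x = 0.
Evaluating at the critical points and endpoints: h(-2) = -5/3, h(-1/2) = 1/48, h(0) = 0, h(2) = 11/3.
Hence the absolute minimum is -5/3 at x = -2.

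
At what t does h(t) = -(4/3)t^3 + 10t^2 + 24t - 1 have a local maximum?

Critical points: h'(t) = -4t^2 + 20t + 24 vanishes at t = -1, 6.
Second-derivative test with h''(t) = -8t + 20: h''(-1) = 28 > 0 ⇒ local minimum; h''(6) = -28 < 0 ⇒ local maximum.
So the local maximum value is h(6) = 215.

6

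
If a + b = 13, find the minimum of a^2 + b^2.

With a + b = 13, a^2 + b^2 = a^2 + (13 − a)^2.
The derivative 2a − 2(13 − a) = 4a − 26 vanishes at a = 13/2; second derivative 4 > 0, a minimum.
The minimum is 2·(13/2)^2 = 169/2.

169/2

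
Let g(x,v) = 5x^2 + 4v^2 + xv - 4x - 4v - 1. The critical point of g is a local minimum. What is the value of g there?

∂g/∂x = 10x + v - 4 = 0 and ∂g/∂v = x + 8v - 4 = 0, so (x, v) = (28/79, 36/79).
The Hessian has g_{xx} = 10, g_{vv} = 8, g_{xv} = 1, giving D = 79 > 0 with g_{xx} > 0, so the point is a local minimum.
g(28/79, 36/79) = -207/79.

-207/79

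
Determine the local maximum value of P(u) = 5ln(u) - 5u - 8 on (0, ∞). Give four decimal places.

P'(u) = 5/u − 5 = 0 gives u = 1.
P''(u) = -5/u², which is negative for u > 0, so this is a local maximum.
P(1) = 5·ln(1) - 5 - 8 ≈ -13.0000.

-13.0000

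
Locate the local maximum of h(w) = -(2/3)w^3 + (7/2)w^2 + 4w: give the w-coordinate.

4

Critical points: h'(w) = -2w^2 + 7w + 4 vanishes at w = -1/2, 4.
h''(w) = -4w + 7. h''(-1/2) = 9 > 0 ⇒ local minimum; h''(4) = -9 < 0 ⇒ local maximum.
The local maximum is h(4) = 88/3.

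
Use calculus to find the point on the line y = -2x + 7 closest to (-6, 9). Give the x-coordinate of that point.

Minimize D(x)^2 = (x + 6)^2 + (-2x - 2)^2.
d/dx[D^2] = 2(x + 6) + 2·(-2)·(-2x - 2) = 0 ⇒ x = -2.
Then y = 11 and the distance is √(20) ≈ 4.4721.

-2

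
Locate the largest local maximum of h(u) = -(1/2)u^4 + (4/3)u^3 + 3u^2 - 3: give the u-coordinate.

3

Critical points: h'(u) = -2u^3 + 4u^2 + 6u vanishes at u = -1, 0, 3.
Second-derivative test with h''(u) = -6u^2 + 8u + 6: h''(-1) = -8 < 0 ⇒ local maximum; h''(0) = 6 > 0 ⇒ local minimum; h''(3) = -24 < 0 ⇒ local maximum.
So the largest local maximum value is h(3) = 39/2.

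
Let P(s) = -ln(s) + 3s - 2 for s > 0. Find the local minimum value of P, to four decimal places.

0.0986

P'(s) = -1/s + 3 = 0 gives s = 1/3.
P''(s) = 1/s², which is positive for s > 0, so this is a local minimum.
P(1/3) = -1·ln(1/3) + 1 - 2 ≈ 0.0986.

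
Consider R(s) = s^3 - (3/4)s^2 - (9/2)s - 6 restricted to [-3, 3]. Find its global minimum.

The derivative is 3s^2 - (3/2)s - 9/2, which vanishes at s = -1 and s = 3/2.
Compare values at every candidate in [-3, 3]: R(-3) = -105/4, R(-1) = -13/4, R(3/2) = -177/16, R(3) = 3/4.
The minimum over the interval is -105/4, attained at s = -3.

-105/4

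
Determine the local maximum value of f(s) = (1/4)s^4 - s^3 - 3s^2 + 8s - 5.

-3/4

Critical points: f'(s) = s^3 - 3s^2 - 6s + 8 vanishes at s = -2, 1, 4.
Second-derivative test with f''(s) = 3s^2 - 6s - 6: f''(-2) = 18 > 0 ⇒ local minimum; f''(1) = -9 < 0 ⇒ local maximum; f''(4) = 18 > 0 ⇒ local minimum.
Thus f has its local maximum at s = 1, with value -3/4.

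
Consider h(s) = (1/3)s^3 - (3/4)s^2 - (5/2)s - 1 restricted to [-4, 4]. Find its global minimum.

-73/3

h'(s) = s^2 - (3/2)s - 5/2, which vanishes at s = -1 and s = 5/2.
Compare values at every candidate in [-4, 4]: h(-4) = -73/3,  h(-1) = 5/12,  h(5/2) = -323/48,  h(4) = -5/3.
Hence the absolute minimum is -73/3 at s = -4.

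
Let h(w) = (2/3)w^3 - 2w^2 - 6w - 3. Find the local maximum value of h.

1/3

Critical points: h'(w) = 2w^2 - 4w - 6 vanishes at w = -1, 3.
Second-derivative test with h''(w) = 4w - 4: h''(-1) = -8 < 0 ⇒ local maximum; h''(3) = 8 > 0 ⇒ local minimum.
The local maximum is h(-1) = 1/3.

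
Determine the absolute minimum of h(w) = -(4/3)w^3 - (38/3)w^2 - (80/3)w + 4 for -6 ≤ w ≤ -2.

h'(w) = -4w^2 - (76/3)w - 80/3, whose only zero in [-6, -2] is w = -5.
Candidates: h(-6) = -4,  h(-5) = -38/3,  h(-2) = 52/3.
The minimum over the interval is -38/3, attained at w = -5.

-38/3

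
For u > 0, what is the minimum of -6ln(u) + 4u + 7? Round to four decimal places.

f'(u) = -6/u + 4 = 0 gives u = 3/2.
f''(u) = 6/u², which is positive for u > 0, so this is a local minimum.
f(3/2) = -6·ln(3/2) + 6 + 7 ≈ 10.5672.

10.5672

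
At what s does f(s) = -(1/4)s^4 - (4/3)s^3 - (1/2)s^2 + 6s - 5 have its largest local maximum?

Critical points: f'(s) = -s^3 - 4s^2 - s + 6 vanishes at s = -3, -2, 1.
Second-derivative test with f''(s) = -3s^2 - 8s - 1: f''(-3) = -4 < 0 ⇒ local maximum; f''(-2) = 3 > 0 ⇒ local minimum; f''(1) = -12 < 0 ⇒ local maximum.
So the largest local maximum value is f(1) = -13/12.

1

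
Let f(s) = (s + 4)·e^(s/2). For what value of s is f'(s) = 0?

-6

Differentiating with the product rule gives f'(s) = ((1/2)s + 3)·e^(s/2). Since e^(s/2) > 0, the only critical point is s = -6.
f''(-6) has the same sign as 1/2 > 0, so this is a local minimum.
f(-6) = (-2)·e^(-3) ≈ -0.0996.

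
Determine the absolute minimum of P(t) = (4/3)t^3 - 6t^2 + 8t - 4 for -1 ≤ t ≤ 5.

-58/3

P'(t) = 4t^2 - 12t + 8, which vanishes at t = 1 and t = 2.
Candidates: P(-1) = -58/3; P(1) = -2/3; P(2) = -4/3; P(5) = 158/3.
The minimum over the interval is -58/3, attained at t = -1.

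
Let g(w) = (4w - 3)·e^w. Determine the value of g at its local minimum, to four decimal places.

Differentiating with the product rule gives g'(w) = (4w + 1)·e^w. Since e^w > 0, the only critical point is w = -1/4.
g''(-1/4) has the same sign as 4 > 0, so this is a local minimum.
g(-1/4) = (-4)·e^(-1/4) ≈ -3.1152.

-3.1152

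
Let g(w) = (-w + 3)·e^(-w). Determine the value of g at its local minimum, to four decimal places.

-0.0183

g'(w) = (-1)·e^(-w) + (-w + 3)·(-1)·e^(-w) = (w - 4)·e^(-w). Since e^(-w) > 0, the only critical point is w = 4.
g''(4) has the same sign as 1 > 0, so this is a local minimum.
g(4) = (-1)·e^(-4) ≈ -0.0183.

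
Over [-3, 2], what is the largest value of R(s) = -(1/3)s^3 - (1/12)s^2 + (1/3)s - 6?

The derivative is -s^2 - (1/6)s + 1/3, which vanishes at s = -2/3 and s = 1/2.
Compare values at every candidate in [-3, 2]: R(-3) = 5/4,  R(-2/3) = -499/81,  R(1/2) = -283/48,  R(2) = -25/3.
So the maximum is R(-3) = 5/4.

5/4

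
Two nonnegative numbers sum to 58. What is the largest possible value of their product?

841

With x + y = 58, the product is P(x) = x(58 − x).
P'(x) = 58 − 2x = 0 gives x = 29; P'' = −2 < 0, so this is the maximum.
P = 29·29 = 841.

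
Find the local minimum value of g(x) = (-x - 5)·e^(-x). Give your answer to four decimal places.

-54.5982

g'(x) = (-1)·e^(-x) + (-x - 5)·(-1)·e^(-x) = (x + 4)·e^(-x). Since e^(-x) > 0, the only critical point is x = -4.
g''(-4) has the same sign as 1 > 0, so this is a local minimum.
g(-4) = (-1)·e^(4) ≈ -54.5982.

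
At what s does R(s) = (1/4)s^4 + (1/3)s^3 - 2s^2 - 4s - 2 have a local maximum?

R'(s) = s^3 + s^2 - 4s - 4 = 0 at s = -2, -1, 2.
Second-derivative test with R''(s) = 3s^2 + 2s - 4: R''(-2) = 4 > 0 ⇒ local minimum; R''(-1) = -3 < 0 ⇒ local maximum; R''(2) = 12 > 0 ⇒ local minimum.
Thus R has its local maximum at s = -1, with value -1/12.

-1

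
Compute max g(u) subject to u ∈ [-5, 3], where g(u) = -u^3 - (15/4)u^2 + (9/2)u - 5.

Differentiating, g'(u) = -3u^2 - (15/2)u + 9/2; which vanishes at u = -3 and u = 1/2.
Compare values at every candidate in [-5, 3]: g(-5) = 15/4, g(-3) = -101/4, g(1/2) = -61/16, g(3) = -209/4.
Hence the absolute maximum is 15/4 at u = -5.

15/4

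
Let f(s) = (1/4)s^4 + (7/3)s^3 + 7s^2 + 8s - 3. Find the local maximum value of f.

f'(s) = s^3 + 7s^2 + 14s + 8 = 0 at s = -4, -2, -1.
Second-derivative test with f''(s) = 3s^2 + 14s + 14: f''(-4) = 6 > 0 ⇒ local minimum; f''(-2) = -2 < 0 ⇒ local maximum; f''(-1) = 3 > 0 ⇒ local minimum.
Thus f has its local maximum at s = -2, with value -17/3.

-17/3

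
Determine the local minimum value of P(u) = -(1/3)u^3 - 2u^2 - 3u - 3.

P'(u) = -u^2 - 4u - 3. Setting P'(u) = 0 gives u ∈ {-3, -1}.
Second-derivative test with P''(u) = -2u - 4: P''(-3) = 2 > 0 ⇒ local minimum; P''(-1) = -2 < 0 ⇒ local maximum.
So the local minimum value is P(-3) = -3.

-3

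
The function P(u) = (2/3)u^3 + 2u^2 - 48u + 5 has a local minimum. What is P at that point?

P'(u) = 2u^2 + 4u - 48 = 0 at u = -6, 4.
Second-derivative test with P''(u) = 4u + 4: P''(-6) = -20 < 0 ⇒ local maximum; P''(4) = 20 > 0 ⇒ local minimum.
The local minimum is P(4) = -337/3.

-337/3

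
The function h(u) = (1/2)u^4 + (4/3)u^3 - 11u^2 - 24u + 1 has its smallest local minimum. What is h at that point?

-187/2

Critical points: h'(u) = 2u^3 + 4u^2 - 22u - 24 vanishes at u = -4, -1, 3.
Second-derivative test with h''(u) = 6u^2 + 8u - 22: h''(-4) = 42 > 0 ⇒ local minimum; h''(-1) = -24 < 0 ⇒ local maximum; h''(3) = 56 > 0 ⇒ local minimum.
The smallest local minimum is h(3) = -187/2.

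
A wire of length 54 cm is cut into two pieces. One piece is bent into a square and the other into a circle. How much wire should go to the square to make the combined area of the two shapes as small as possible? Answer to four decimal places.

30.2454

Let x be the length used for the square. Square side x/4; circle radius (54−x)/(2π).
A(x) = (x/4)² + π·((54−x)/(2π))² = x²/16 + (54−x)²/(4π) for 0 ≤ x ≤ 54. A'(x) = x/8 − (54−x)/(2π) = 0 gives x = 4·54/(π+4) ≈ 30.2454.
A'' = 1/8 + 1/(2π) > 0, so this gives the minimum combined area; x ≈ 30.2454 cm to the square.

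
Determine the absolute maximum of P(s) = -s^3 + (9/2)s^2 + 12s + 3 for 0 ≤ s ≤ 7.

59

The derivative is -3s^2 + 9s + 12, whose only zero in [0, 7] is s = 4.
Compare values at every candidate in [0, 7]: P(0) = 3; P(4) = 59; P(7) = -71/2.
The maximum over the interval is 59, attained at s = 4.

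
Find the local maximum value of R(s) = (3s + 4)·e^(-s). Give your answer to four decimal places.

4.1868

By the product rule, R'(s) = (-3s - 1)·e^(-s). Since e^(-s) > 0, the only critical point is s = -1/3.
R''(-1/3) has the same sign as -3 < 0, so this is a local maximum.
R(-1/3) = (3)·e^(1/3) ≈ 4.1868.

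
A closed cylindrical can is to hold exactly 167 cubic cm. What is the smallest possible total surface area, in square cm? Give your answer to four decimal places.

With radius r and height h, πr²h = 167 so h = 167/(πr²), and S(r) = 2πr² + 2πrh = 2πr² + 2·167/r.
S'(r) = 4πr − 2·167/r² = 0 ⇒ r³ = 167/(2π), so r ≈ 2.9843 and h = 2r ≈ 5.9686.
S''(r) = 4π + 4·167/r³ > 0, so this is the minimum; S ≈ 167.8774.

167.8774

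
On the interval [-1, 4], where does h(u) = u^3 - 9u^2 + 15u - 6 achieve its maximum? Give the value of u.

Differentiating, h'(u) = 3u^2 - 18u + 15; whose only zero in [-1, 4] is u = 1.
Compare values at every candidate in [-1, 4]: h(-1) = -31, h(1) = 1, h(4) = -26.
So the maximum is h(1) = 1.

1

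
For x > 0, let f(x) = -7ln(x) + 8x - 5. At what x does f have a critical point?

f'(x) = -7/x + 8 = 0 gives x = 7/8.
f''(x) = 7/x², which is positive for x > 0, so this is a local minimum.
f(7/8) = -7·ln(7/8) + 7 - 5 ≈ 2.9347.

7/8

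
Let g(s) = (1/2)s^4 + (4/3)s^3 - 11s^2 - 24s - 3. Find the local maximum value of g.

g'(s) = 2s^3 + 4s^2 - 22s - 24. Setting g'(s) = 0 gives s ∈ {-4, -1, 3}.
g''(s) = 6s^2 + 8s - 22. g''(-4) = 42 > 0 ⇒ local minimum; g''(-1) = -24 < 0 ⇒ local maximum; g''(3) = 56 > 0 ⇒ local minimum.
The local maximum is g(-1) = 55/6.

55/6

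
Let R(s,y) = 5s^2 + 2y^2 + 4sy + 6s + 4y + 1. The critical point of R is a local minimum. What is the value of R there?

∂R/∂s = 10s + 4y + 6 = 0 and ∂R/∂y = 4s + 4y + 4 = 0, so (s, y) = (-1/3, -2/3).
The Hessian has R_{ss} = 10, R_{yy} = 4, R_{sy} = 4, giving D = 24 > 0 with R_{ss} > 0, so the point is a local minimum.
R(-1/3, -2/3) = -4/3.

-4/3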